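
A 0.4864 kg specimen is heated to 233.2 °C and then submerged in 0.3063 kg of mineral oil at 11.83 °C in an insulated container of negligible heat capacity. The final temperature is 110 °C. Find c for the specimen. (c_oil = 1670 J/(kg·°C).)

c ≈ 838 J/(kg·°C)

Heat lost by the specimen = heat gained by the oil:
0.4864·c·(233.2 − 110) = 0.3063·1670·(110 − 11.83)
59.92 c = 50216  ⇒  c ≈ 838 J/(kg·°C)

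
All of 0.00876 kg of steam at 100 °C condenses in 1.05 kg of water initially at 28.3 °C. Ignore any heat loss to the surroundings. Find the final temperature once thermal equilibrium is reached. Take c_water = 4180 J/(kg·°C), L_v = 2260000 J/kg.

T_f ≈ 33.4 °C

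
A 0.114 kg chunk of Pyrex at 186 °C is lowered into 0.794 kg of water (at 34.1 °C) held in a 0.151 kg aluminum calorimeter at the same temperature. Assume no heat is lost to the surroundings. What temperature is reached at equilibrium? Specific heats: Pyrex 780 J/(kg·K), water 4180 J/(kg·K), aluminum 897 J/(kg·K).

T_f ≈ 37.9 °C

Heat gained plus heat lost sum to zero:
0.114*780*(T − 186) + 0.794*4180*(T − 34.1) + 0.151*897*(T − 34.1) = 0
88.92(T − 186) + 3318.9(T − 34.1) + 135.45(T − 34.1) = 0
3543.3 T = 134333
T ≈ 37.91 °C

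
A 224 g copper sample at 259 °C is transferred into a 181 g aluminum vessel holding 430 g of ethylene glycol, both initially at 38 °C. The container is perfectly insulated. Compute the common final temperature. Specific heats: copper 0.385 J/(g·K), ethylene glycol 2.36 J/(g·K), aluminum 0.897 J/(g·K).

T_f ≈ 53.1 °C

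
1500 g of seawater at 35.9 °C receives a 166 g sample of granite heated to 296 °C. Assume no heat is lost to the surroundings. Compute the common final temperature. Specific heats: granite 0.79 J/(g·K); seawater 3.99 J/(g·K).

T_f ≈ 41.5 °C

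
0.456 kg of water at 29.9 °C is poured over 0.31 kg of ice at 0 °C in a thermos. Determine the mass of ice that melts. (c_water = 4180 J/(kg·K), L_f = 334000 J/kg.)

m_melted ≈ 0.171 kg

Water can give up m c ΔT = 0.456×4180×29.9 = 56992 J before reaching 0 °C.
To melt every bit of ice: 0.31×334000 = 103540 J.
56992 J < 103540 J, so only part of the ice melts and the system sits at 0 °C.
Mass melted = 56992/334000 ≈ 0.1706 kg.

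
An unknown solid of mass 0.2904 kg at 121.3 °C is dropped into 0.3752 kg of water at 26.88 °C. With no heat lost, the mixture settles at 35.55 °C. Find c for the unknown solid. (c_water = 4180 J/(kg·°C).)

Heat lost by the unknown solid = heat gained by the water:
0.2904·c·(121.3 − 35.55) = 0.3752·4180·(35.55 − 26.88)
24.9 c = 13597  ⇒  c ≈ 546 J/(kg·°C)

c ≈ 546 J/(kg·°C)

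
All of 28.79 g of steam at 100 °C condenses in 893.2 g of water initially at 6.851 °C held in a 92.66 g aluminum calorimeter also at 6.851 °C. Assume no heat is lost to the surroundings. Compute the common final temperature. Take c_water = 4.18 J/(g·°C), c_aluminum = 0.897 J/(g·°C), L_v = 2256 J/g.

T_f ≈ 26.2 °C

Energy balance with sensible and latent terms:
condense steam: −28.79×2256 = −64950; condensate cools 100→T: 28.79×4.18×(T − 100) = 120.34(T − 100); original water: 3733.6(T − 6.851); aluminum cup: 92.66×0.897×(T − 6.851) = 83.12(T − 6.851)
3937 T = 64950 + 12034 + 26148 = 103133
T ≈ 26.20 °C — below 100 °C, confirming all the steam condensed.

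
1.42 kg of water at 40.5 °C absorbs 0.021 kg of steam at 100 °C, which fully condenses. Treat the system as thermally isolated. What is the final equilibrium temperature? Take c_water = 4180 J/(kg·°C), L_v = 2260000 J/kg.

T_f ≈ 49.2 °C

Sum of m c ΔT and latent-heat terms is zero:
latent heat released on condensation: 0.021·2260000 = 47460
  condensed water 100 °C→T: 87.78(T − 100)
  original water: 5935.6(T − 40.5)
6023.4 T = 47460 + 8778 + 240392 = 296630
T ≈ 49.25 °C — below 100 °C, confirming all the steam condensed.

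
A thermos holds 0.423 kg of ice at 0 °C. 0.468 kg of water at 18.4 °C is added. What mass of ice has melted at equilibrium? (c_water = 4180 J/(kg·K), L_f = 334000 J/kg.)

Water can give up m c ΔT = 0.468·4180·18.4 = 35995 J before reaching 0 °C.
Melting all 0.423 kg of ice would need 0.423·334000 = 141282 J.
That's not enough to melt it all — equilibrium is at 0 °C with ice remaining.
m_melt = 35995 / L_f = 0.1078 kg.

m_melted ≈ 0.108 kg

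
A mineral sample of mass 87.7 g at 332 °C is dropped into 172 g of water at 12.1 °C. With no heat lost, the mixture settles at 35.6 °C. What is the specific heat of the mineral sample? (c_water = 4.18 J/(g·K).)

c ≈ 0.65 J/(g·K)

Heat gained plus heat lost sum to zero:
87.7·c·(35.6 − 332) + 172·4.18·(35.6 − 12.1) = 0
-25994 c = -16896
c = -16896/-25994 ≈ 0.65 J/(g·K)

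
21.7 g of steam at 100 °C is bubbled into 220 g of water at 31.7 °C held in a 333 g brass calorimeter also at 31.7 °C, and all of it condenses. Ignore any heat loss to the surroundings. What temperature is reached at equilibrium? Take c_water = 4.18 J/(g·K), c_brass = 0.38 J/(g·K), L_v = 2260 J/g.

T_f ≈ 80.3 °C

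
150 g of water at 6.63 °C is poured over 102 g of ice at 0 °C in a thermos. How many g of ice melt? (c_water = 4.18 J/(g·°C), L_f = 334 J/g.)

m_melted ≈ 12.4 g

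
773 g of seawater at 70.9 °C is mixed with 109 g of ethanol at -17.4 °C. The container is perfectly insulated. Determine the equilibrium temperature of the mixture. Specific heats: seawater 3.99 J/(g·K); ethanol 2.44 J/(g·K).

T_f ≈ 63.9 °C

Taking heat into each body as positive, Σ m c ΔT = 0:
773·3.99·(T − 70.9) + 109·2.44·(T − (-17.4)) = 0
3350.2 T = 214047
T ≈ 63.89 °C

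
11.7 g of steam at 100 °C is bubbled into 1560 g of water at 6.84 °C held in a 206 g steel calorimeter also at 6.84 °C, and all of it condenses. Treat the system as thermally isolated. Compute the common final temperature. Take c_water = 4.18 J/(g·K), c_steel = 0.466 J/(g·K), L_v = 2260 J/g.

Energy balance with sensible and latent terms:
latent heat released on condensation: 11.7×2260 = 26442; condensate cools 100→T: 11.7×4.18×(T − 100) = 48.91(T − 100); water warms: 1560×4.18×(T − 6.84) = 6520.8(T − 6.84); cup: 96(T − 6.84)
6665.7 T = 26442 + 4890.6 + 45259 = 76591
T ≈ 11.49 °C, under the boiling point, so the assumption holds.

T_f ≈ 11.5 °C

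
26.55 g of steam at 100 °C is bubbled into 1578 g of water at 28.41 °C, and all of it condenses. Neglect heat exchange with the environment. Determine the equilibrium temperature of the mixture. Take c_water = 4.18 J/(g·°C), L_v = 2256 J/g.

T_f ≈ 38.5 °C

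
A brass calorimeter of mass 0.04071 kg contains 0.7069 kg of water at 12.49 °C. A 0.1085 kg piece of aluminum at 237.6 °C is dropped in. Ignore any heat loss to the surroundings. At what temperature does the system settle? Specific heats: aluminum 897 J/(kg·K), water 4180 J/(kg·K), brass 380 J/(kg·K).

T_f ≈ 19.6 °C

T_f = Σ m_i c_i T_i / Σ m_i c_i:
T_f = (97.32*237.6 + 2954.8*12.49 + 15.47*12.49) / (97.32 + 2954.8 + 15.47)
    = 60223 / 3067.6 ≈ 19.63 °C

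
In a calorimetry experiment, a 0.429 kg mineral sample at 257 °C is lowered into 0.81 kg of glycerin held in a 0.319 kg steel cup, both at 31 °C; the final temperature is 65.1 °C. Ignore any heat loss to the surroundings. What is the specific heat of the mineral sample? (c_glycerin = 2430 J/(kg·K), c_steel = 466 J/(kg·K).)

c ≈ 877 J/(kg·K)

Setting the total heat transfer to zero:
0.429·c·(65.1 − 257) + 0.81·2430·(65.1 − 31) + 0.319·466·(65.1 − 31) = 0
-82.33 c = -72188
c = -72188/-82.33 ≈ 876.9 J/(kg·K)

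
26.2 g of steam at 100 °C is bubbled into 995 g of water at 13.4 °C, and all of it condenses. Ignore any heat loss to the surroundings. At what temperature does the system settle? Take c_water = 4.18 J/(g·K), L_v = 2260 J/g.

T_f ≈ 29.5 °C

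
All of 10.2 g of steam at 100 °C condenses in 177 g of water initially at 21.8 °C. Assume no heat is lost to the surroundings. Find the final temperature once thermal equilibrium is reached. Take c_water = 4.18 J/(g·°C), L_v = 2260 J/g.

T_f ≈ 55.5 °C

Energy conservation, ΣQ = 0:
steam→water at 100 °C releases m L_v = 10.2×2260 = 23052; condensed water 100 °C→T: 42.64(T − 100); original water: 739.86(T − 21.8)
782.5 T = 23052 + 4263.6 + 16129 = 43445
T ≈ 55.52 °C — below 100 °C, confirming all the steam condensed.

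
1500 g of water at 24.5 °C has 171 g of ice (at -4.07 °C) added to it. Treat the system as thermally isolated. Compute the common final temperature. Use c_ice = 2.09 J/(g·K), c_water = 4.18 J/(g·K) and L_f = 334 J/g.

Setting the total heat transfer to zero:
warm ice to 0 °C: 171×2.09×(0 − (-4.07)) = 1454.6; fusion: m_ice L_f = 171×334 = 57114; meltwater 0→T: 171×4.18×T = 714.78 T; water cools: 1500×4.18×(T − 24.5) = 6270(T − 24.5)
6984.8 T = 153615 − 58569 = 95046
T ≈ 13.61 °C — above 0 °C, consistent with complete melting.

T_f ≈ 13.6 °C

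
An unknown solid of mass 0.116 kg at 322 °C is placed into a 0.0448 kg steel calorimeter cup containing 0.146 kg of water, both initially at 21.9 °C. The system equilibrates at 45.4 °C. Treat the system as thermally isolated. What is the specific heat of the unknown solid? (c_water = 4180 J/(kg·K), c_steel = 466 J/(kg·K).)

c ≈ 462 J/(kg·K)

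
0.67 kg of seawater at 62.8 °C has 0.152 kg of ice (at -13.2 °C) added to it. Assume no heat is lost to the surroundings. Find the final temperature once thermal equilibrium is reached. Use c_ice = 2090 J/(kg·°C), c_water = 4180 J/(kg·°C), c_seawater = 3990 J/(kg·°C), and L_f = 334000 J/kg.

T_f ≈ 34.1 °C

Setting the total heat transfer to zero:
ice -13.2→0 °C: 0.152×2090×13.2 = 4193.4; melt ice: 0.152×334000 = 50768; warm the meltwater: 635.36 T; seawater: 2673.3(T − 62.8)
3308.7 T = 167883 − 54961 = 112922
T ≈ 34.13 °C (positive, so assuming full melt was valid).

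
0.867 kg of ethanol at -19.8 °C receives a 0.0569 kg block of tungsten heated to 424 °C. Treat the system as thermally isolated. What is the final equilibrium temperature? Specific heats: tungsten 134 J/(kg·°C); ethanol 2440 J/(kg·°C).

Net heat exchanged in the isolated system is zero:
0.0569×134×(T − 424) + 0.867×2440×(T − (-19.8)) = 0
2123.1 T = -38654
T ≈ -18.21 °C

T_f ≈ -18.2 °C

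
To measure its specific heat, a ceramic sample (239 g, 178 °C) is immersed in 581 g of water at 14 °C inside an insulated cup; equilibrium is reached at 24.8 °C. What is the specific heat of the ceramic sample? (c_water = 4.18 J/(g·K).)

Taking heat into each body as positive, Σ m c ΔT = 0:
239×c×(24.8 − 178) + 581×4.18×(24.8 − 14) = 0
-36615 c = -26229
c = -26229/-36615 ≈ 0.7163 J/(g·K)

c ≈ 0.716 J/(g·K)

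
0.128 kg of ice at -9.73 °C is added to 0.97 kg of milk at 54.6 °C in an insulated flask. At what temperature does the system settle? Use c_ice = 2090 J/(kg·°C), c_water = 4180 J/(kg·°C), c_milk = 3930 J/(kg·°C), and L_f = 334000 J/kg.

T_f ≈ 37.4 °C

Energy balance with sensible and latent terms:
warm ice to 0 °C: 0.128×2090×(0 − (-9.73)) = 2603; fusion: m_ice L_f = 0.128×334000 = 42752; meltwater 0→T: 0.128×4180×T = 535.04 T; milk: 3812.1(T − 54.6)
4347.1 T = 208141 − 45355 = 162786
T ≈ 37.45 °C. Since T > 0 °C, the all-ice-melts assumption holds.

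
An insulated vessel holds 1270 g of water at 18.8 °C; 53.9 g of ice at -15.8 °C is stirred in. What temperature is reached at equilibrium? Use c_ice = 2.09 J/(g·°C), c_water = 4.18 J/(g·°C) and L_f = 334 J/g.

T_f ≈ 14.5 °C

Energy conservation, ΣQ = 0:
warm ice to 0 °C: 53.9·2.09·(0 − (-15.8)) = 1779.9; latent heat to melt: 53.9·334 = 18003; warm the meltwater: 225.3 T; water: 5308.6(T − 18.8)
5533.9 T = 99802 − 19782 = 80019
T ≈ 14.46 °C (positive, so assuming full melt was valid).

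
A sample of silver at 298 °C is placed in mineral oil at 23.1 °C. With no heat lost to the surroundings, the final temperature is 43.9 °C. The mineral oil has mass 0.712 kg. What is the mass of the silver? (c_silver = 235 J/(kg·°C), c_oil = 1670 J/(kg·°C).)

m ≈ 0.414 kg

Conservation of energy gives ΣQ = 0:
m·235·(43.9 − 298) + 0.712·1670·(43.9 − 23.1) = 0
-59714 m = -24732
m = -24732/-59714 ≈ 0.4142 kg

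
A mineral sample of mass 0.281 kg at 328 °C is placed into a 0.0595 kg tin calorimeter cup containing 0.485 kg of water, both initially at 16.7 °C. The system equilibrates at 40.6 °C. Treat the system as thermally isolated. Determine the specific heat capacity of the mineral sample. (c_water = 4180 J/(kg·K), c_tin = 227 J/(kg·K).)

Energy conservation, ΣQ = 0:
0.281·c·(40.6 − 328) + 0.485·4180·(40.6 − 16.7) + 0.0595·227·(40.6 − 16.7) = 0
-80.76 c = -48775
c = -48775/-80.76 ≈ 604 J/(kg·K)

c ≈ 604 J/(kg·K)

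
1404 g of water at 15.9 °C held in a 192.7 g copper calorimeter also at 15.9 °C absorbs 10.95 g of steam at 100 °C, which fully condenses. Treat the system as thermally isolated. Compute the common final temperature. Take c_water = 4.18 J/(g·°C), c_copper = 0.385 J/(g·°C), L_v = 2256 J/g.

T_f ≈ 20.7 °C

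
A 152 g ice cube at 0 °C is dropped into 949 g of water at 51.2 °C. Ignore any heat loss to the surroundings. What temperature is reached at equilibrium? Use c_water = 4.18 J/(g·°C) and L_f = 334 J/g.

T_f ≈ 33.1 °C

Energy conservation, ΣQ = 0:
latent heat to melt: 152·334 = 50768; meltwater 0→T: 152·4.18·T = 635.36 T; water cools: 949·4.18·(T − 51.2) = 3966.8(T − 51.2)
4602.2 T = 203101 − 50768 = 152333
T ≈ 33.10 °C — above 0 °C, consistent with complete melting.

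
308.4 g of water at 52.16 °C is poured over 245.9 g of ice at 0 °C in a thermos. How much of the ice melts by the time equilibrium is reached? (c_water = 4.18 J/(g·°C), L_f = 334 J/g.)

m_melted ≈ 201 g

Water can give up m c ΔT = 308.4×4.18×52.16 = 67240 J before reaching 0 °C.
Melting all 245.9 g of ice would need 245.9×334 = 82131 J.
67240 J < 82131 J, so only part of the ice melts and the system sits at 0 °C.
m_melted×334 = 67240  ⇒  m_melted ≈ 201.3 g.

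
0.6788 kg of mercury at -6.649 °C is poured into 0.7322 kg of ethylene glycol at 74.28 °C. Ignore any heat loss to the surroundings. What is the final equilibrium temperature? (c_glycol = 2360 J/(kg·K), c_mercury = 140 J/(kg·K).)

Net heat exchanged in the isolated system is zero:
0.7322×2360×(T − 74.28) + 0.6788×140×(T − (-6.649)) = 0
1728(T − 74.28) + 95.03(T − (-6.649)) = 0
(1728 + 95.03) T = 1728×74.28 + 95.03×(-6.649)
T = 127723 / 1823 = 70.1 °C

T_f ≈ 70.1 °C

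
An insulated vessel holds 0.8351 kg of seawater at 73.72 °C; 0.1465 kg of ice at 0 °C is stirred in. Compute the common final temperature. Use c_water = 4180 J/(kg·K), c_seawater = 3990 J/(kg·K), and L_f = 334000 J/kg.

T_f ≈ 49.9 °C

Sum of m c ΔT and latent-heat terms is zero:
fusion: m_ice L_f = 0.1465×334000 = 48931; warm the meltwater: 612.37 T; seawater: 3332(T − 73.72)
3944.4 T = 245639 − 48931 = 196708
T ≈ 49.87 °C. Since T > 0 °C, the all-ice-melts assumption holds.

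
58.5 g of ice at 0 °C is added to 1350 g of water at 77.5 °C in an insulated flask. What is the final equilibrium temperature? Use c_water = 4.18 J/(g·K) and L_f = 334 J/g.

T_f ≈ 71.0 °C

Heat gained plus heat lost sum to zero:
latent heat to melt: 58.5×334 = 19539; meltwater 0→T: 58.5×4.18×T = 244.53 T; water: 5643(T − 77.5)
5887.5 T = 437332 − 19539 = 417794
T ≈ 70.96 °C — above 0 °C, consistent with complete melting.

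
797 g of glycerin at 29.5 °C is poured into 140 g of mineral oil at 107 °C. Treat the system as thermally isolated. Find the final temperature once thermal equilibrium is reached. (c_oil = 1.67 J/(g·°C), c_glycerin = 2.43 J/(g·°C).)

T_f ≈ 37.8 °C

|Q_oil| = |Q_glycerin|:
140·1.67·(107 − T) = 797·2.43·(T − 29.5)
233.8(107 − T) = 1936.7(T − 29.5)
2170.5 T = 82150  ⇒  T ≈ 37.85 °C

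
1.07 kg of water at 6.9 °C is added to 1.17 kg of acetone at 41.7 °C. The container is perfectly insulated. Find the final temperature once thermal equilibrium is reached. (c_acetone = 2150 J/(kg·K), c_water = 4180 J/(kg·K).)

T_f ≈ 19.4 °C

Taking heat into each body as positive, Σ m c ΔT = 0:
1.17*2150*(T − 41.7) + 1.07*4180*(T − 6.9) = 0
2515.5(T − 41.7) + 4472.6(T − 6.9) = 0
6988.1 T = 135757
T ≈ 19.43 °C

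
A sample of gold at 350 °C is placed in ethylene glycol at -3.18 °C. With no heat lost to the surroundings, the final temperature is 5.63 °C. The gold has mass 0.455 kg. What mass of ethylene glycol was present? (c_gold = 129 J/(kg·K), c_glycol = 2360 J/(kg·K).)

m ≈ 0.972 kg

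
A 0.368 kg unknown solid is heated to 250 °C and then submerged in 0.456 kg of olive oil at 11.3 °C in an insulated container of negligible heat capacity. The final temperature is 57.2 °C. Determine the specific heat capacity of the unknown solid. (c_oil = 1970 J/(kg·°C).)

c ≈ 581 J/(kg·°C)

Let T be the final temperature. ΣQ_i = 0:
0.368·c·(57.2 − 250) + 0.456·1970·(57.2 − 11.3) = 0
-70.95 c = -41233
c = -41233/-70.95 ≈ 581.2 J/(kg·°C)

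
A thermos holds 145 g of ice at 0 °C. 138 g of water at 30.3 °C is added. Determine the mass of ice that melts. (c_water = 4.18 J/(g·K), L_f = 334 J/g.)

Water can give up m c ΔT = 138×4.18×30.3 = 17478 J before reaching 0 °C.
Melting all 145 g of ice would need 145×334 = 48430 J.
That's not enough to melt it all — equilibrium is at 0 °C with ice remaining.
Mass melted = 17478/334 ≈ 52.33 g.

m_melted ≈ 52.3 g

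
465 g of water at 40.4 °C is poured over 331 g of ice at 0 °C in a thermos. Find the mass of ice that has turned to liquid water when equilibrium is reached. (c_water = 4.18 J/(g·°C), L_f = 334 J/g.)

m_melted ≈ 235 g

Water can give up m c ΔT = 465×4.18×40.4 = 78525 J before reaching 0 °C.
Melting all 331 g of ice would need 331×334 = 110554 J.
That's not enough to melt it all — equilibrium is at 0 °C with ice remaining.
m_melt = 78525 / L_f = 235.1 g.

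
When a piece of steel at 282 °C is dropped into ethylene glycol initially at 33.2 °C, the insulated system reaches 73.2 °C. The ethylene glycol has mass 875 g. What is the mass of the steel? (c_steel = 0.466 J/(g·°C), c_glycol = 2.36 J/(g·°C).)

Energy conservation, ΣQ = 0:
m·0.466·(73.2 − 282) + 875·2.36·(73.2 − 33.2) = 0
-97.3 m = -82600
m = -82600/-97.3 ≈ 848.9 g

m ≈ 849 g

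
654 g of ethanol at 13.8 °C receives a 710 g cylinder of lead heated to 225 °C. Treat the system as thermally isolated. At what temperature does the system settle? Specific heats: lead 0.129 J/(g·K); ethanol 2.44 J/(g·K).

T_f ≈ 25.3 °C

Net heat exchanged in the isolated system is zero:
710*0.129*(T − 225) + 654*2.44*(T − 13.8) = 0
91.59(T − 225) + 1595.8(T − 13.8) = 0
(91.59 + 1595.8) T = 91.59*225 + 1595.8*13.8
T = 42629/1687.3 ≈ 25.26 °C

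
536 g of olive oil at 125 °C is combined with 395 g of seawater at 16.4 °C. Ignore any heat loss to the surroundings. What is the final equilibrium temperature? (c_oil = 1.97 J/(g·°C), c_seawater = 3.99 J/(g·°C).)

Taking heat into each body as positive, Σ m c ΔT = 0:
536×1.97×(T − 125) + 395×3.99×(T − 16.4) = 0
1055.9(T − 125) + 1576.1(T − 16.4) = 0
(1055.9 + 1576.1) T = 1055.9×125 + 1576.1×16.4
T ≈ 59.97 °C

T_f ≈ 60.0 °C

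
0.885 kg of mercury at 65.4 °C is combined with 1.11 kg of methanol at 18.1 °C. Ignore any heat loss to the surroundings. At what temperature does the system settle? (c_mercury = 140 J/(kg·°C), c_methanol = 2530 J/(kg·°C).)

T_f ≈ 20.1 °C

Heat gained plus heat lost sum to zero:
0.885·140·(T − 65.4) + 1.11·2530·(T − 18.1) = 0
2932.2 T = 58933
T = 58933/2932.2 ≈ 20.10 °C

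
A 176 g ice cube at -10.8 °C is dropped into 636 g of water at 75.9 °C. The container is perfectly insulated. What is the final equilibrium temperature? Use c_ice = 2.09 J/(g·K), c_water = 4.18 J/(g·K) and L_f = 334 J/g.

Energy conservation, ΣQ = 0:
warm ice to 0 °C: 176·2.09·(0 − (-10.8)) = 3972.7
  latent heat to melt: 176·334 = 58784
  warm the meltwater: 735.68 T
  water cools: 636·4.18·(T − 75.9) = 2658.5(T − 75.9)
3394.2 T = 201779 − 62757 = 139022
T ≈ 40.96 °C. Since T > 0 °C, the all-ice-melts assumption holds.

T_f ≈ 41.0 °C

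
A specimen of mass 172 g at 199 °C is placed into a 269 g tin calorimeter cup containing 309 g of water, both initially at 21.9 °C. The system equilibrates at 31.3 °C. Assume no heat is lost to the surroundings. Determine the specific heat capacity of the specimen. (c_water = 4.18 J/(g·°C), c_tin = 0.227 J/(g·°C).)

Energy conservation, ΣQ = 0:
172×c×(31.3 − 199) + 309×4.18×(31.3 − 21.9) + 269×0.227×(31.3 − 21.9) = 0
-28844 c = -12715
c = -12715/-28844 ≈ 0.4408 J/(g·°C)

c ≈ 0.441 J/(g·°C)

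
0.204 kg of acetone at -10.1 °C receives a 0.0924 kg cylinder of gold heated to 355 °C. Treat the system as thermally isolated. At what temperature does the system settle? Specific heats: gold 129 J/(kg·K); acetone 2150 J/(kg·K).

T_f ≈ -0.4 °C

Set heat shed by the hot body equal to heat absorbed by the cold body:
0.0924*129*(355 − T) = 0.204*2150*(T − (-10.1))
11.92(355 − T) = 438.6(T − (-10.1))
450.52 T = -198.4  ⇒  T ≈ -0.44 °C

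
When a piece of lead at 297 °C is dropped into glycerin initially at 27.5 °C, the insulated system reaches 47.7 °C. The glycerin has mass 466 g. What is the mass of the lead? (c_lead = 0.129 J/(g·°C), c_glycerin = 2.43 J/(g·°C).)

m ≈ 711 g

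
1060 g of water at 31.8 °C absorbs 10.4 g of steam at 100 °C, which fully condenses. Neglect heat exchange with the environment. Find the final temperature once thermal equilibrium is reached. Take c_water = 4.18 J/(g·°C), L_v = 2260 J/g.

T_f ≈ 37.7 °C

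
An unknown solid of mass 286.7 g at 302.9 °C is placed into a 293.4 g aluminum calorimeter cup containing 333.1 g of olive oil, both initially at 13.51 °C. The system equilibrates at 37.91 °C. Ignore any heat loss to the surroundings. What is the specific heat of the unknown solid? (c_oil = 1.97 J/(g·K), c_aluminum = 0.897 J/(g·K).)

c ≈ 0.295 J/(g·K)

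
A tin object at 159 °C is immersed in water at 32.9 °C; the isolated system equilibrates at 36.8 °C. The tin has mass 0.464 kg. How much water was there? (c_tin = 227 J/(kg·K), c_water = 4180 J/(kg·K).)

m ≈ 0.79 kg

Heat gained plus heat lost sum to zero:
0.464×227×(36.8 − 159) + m×4180×(36.8 − 32.9) = 0
16302 m = 12871
m = 12871/16302 ≈ 0.7895 kg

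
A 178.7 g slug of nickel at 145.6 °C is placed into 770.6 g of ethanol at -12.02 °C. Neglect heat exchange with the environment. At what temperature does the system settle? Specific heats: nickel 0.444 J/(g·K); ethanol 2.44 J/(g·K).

T_f ≈ -5.6 °C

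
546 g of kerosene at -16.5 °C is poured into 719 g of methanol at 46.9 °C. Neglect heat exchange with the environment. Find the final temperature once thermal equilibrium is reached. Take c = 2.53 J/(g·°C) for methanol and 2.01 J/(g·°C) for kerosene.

Let T be the final temperature. ΣQ_i = 0:
719·2.53·(T − 46.9) + 546·2.01·(T − (-16.5)) = 0
1819.1(T − 46.9) + 1097.5(T − (-16.5)) = 0
2916.5 T = 67206
T = 67206 / 2916.5 = 23 °C

T_f ≈ 23.0 °C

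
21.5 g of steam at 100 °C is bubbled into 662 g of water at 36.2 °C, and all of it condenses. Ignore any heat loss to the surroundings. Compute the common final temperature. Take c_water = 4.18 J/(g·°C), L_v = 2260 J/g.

T_f ≈ 55.2 °C

Heat gained plus heat lost sum to zero:
steam→water at 100 °C releases m L_v = 21.5×2260 = 48590; condensed water 100 °C→T: 89.87(T − 100); water warms: 662×4.18×(T − 36.2) = 2767.2(T − 36.2)
2857 T = 48590 + 8987 + 100171 = 157748
T ≈ 55.21 °C (< 100 °C, so full condensation is consistent).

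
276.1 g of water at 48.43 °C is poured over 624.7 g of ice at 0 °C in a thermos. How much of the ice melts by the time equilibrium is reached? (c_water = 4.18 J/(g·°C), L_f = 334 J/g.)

m_melted ≈ 167 g

Cooling the water to 0 °C releases 276.1·4.18·48.43 = 55893 J.
Melting all 624.7 g of ice would need 624.7·334 = 208650 J.
Since 55893 < 208650 J, not all the ice melts; equilibrium is at 0 °C.
Mass melted = 55893/334 ≈ 167.3 g.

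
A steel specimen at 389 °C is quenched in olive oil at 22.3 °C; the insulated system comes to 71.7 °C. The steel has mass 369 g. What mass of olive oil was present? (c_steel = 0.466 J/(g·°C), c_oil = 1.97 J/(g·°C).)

Net heat exchanged in the isolated system is zero:
369·0.466·(71.7 − 389) + m·1.97·(71.7 − 22.3) = 0
97.32 m = 54561
m = 54561/97.32 ≈ 560.6 g

m ≈ 561 g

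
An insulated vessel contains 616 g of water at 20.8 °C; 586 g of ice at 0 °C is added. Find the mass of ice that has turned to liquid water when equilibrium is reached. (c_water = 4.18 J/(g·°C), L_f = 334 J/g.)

Water can give up m c ΔT = 616·4.18·20.8 = 53558 J before reaching 0 °C.
Melting all 586 g of ice would need 586·334 = 195724 J.
That's not enough to melt it all — equilibrium is at 0 °C with ice remaining.
m_melt = 53558 / L_f = 160.4 g.

m_melted ≈ 160 g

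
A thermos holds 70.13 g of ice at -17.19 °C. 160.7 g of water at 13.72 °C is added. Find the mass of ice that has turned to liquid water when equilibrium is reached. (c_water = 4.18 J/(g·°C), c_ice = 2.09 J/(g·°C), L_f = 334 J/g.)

Heat available from the water dropping to 0 °C: 160.7×4.18×13.72 = 9216.1 J.
Of that, 70.13×2.09×17.19 = 2519.6 J goes to bring the ice to 0 °C, leaving 6696.5 J.
To melt every bit of ice: 70.13×334 = 23423 J.
Since 6696.5 < 23423 J, not all the ice melts; equilibrium is at 0 °C.
m_melted×334 = 6696.5  ⇒  m_melted ≈ 20.05 g.

m_melted ≈ 20 g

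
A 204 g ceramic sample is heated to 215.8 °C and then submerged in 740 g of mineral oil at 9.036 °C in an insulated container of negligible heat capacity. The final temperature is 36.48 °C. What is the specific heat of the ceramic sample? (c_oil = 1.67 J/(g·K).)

c ≈ 0.927 J/(g·K)

Heat lost by the ceramic sample = heat gained by the oil:
204×c×(215.8 − 36.48) = 740×1.67×(36.48 − 9.036)
36581 c = 33915  ⇒  c ≈ 0.9271 J/(g·K)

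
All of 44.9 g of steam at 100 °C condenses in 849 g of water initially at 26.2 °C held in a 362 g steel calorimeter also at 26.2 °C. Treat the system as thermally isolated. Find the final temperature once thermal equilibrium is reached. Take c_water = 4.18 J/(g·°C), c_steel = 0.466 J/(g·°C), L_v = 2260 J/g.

T_f ≈ 55.7 °C

Taking heat into each body as positive, Σ m c ΔT = 0:
condense steam: −44.9×2260 = −101474; condensed water 100 °C→T: 187.68(T − 100); water warms: 849×4.18×(T − 26.2) = 3548.8(T − 26.2); cup: 168.69(T − 26.2)
3905.2 T = 101474 + 18768 + 97399 = 217641
T ≈ 55.73 °C (< 100 °C, so full condensation is consistent).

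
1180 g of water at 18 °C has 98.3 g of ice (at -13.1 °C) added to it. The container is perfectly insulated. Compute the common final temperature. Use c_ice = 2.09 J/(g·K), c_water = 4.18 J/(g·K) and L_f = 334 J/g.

Net heat exchanged in the isolated system is zero:
ice -13.1→0 °C: 98.3×2.09×13.1 = 2691.4; latent heat to melt: 98.3×334 = 32832; meltwater 0→T: 98.3×4.18×T = 410.89 T; water: 4932.4(T − 18)
5343.3 T = 88783 − 35524 = 53260
T ≈ 9.97 °C (positive, so assuming full melt was valid).

T_f ≈ 10.0 °C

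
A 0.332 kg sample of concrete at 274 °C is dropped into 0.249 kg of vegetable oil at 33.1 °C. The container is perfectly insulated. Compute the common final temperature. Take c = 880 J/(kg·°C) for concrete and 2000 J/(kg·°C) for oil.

T_f ≈ 122.2 °C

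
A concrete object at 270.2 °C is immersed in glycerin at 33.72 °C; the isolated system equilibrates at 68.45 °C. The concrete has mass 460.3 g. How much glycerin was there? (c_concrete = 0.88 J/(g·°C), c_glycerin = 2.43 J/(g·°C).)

Let T be the final temperature. ΣQ_i = 0:
460.3·0.88·(68.45 − 270.2) + m·2.43·(68.45 − 33.72) = 0
84.39 m = 81722
m = 81722/84.39 ≈ 968.3 g

m ≈ 968 g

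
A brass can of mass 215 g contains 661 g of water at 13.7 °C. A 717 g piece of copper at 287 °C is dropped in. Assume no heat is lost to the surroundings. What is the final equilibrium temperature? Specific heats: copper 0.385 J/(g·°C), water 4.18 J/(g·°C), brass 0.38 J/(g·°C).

T_f ≈ 37.9 °C

Net heat exchanged in the isolated system is zero:
717×0.385×(T − 287) + 661×4.18×(T − 13.7) + 215×0.38×(T − 13.7) = 0
276.05(T − 287) + 2763(T − 13.7) + 81.7(T − 13.7) = 0
(276.05 + 2763 + 81.7) T = 276.05×287 + 2763×13.7 + 81.7×13.7
T = 118197/3120.7 ≈ 37.87 °C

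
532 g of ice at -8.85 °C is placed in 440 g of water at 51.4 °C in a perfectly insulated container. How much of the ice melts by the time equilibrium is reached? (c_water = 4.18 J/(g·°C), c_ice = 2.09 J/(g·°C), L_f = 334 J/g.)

m_melted ≈ 254 g

Cooling the water to 0 °C releases 440·4.18·51.4 = 94535 J.
Of that, 532·2.09·8.85 = 9840.1 J goes to bring the ice to 0 °C, leaving 84695 J.
Fully melting the ice requires m_ice L_f = 532·334 = 177688 J.
84695 J < 177688 J, so only part of the ice melts and the system sits at 0 °C.
Mass melted = 84695/334 ≈ 253.6 g.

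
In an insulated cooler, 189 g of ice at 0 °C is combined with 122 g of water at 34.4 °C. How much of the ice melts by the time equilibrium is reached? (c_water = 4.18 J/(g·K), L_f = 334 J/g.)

Cooling the water to 0 °C releases 122·4.18·34.4 = 17543 J.
Melting all 189 g of ice would need 189·334 = 63126 J.
Since 17543 < 63126 J, not all the ice melts; equilibrium is at 0 °C.
m_melted·334 = 17543  ⇒  m_melted ≈ 52.52 g.

m_melted ≈ 52.5 g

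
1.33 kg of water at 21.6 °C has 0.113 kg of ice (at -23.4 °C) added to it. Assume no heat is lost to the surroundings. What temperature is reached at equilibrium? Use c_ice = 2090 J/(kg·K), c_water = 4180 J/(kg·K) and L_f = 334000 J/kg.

Let T be the final temperature. ΣQ_i = 0:
warm ice to 0 °C: 0.113×2090×(0 − (-23.4)) = 5526.4; fusion: m_ice L_f = 0.113×334000 = 37742; meltwater 0→T: 0.113×4180×T = 472.34 T; water cools: 1.33×4180×(T − 21.6) = 5559.4(T − 21.6)
6031.7 T = 120083 − 43268 = 76815
T ≈ 12.74 °C. Since T > 0 °C, the all-ice-melts assumption holds.

T_f ≈ 12.7 °C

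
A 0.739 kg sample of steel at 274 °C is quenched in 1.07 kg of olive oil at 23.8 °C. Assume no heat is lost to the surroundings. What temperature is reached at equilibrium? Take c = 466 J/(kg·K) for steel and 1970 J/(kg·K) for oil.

Heat gained plus heat lost sum to zero:
0.739·466·(T − 274) + 1.07·1970·(T − 23.8) = 0
2452.3 T = 144526
T = 144526 / 2452.3 = 58.9 °C

T_f ≈ 58.9 °C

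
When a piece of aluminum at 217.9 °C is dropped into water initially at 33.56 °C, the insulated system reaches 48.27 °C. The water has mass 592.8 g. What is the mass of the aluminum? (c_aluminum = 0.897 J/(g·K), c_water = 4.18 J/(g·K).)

m ≈ 240 g

Heat lost by the aluminum = heat gained by the water:
m×0.897×(217.9 − 48.27) = 592.8×4.18×(48.27 − 33.56)
152.16 m = 36450  ⇒  m ≈ 239.6 g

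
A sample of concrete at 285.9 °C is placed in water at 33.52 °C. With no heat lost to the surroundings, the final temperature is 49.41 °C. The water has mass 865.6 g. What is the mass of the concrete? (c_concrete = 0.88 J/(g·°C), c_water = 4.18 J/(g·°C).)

m ≈ 276 g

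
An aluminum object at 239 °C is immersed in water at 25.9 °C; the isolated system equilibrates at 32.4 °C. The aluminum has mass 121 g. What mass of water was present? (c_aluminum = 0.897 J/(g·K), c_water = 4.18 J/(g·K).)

m ≈ 825 g

Heat lost by the aluminum = heat gained by the water:
121×0.897×(239 − 32.4) = m×4.18×(32.4 − 25.9)
27.17 m = 22424  ⇒  m ≈ 825.3 g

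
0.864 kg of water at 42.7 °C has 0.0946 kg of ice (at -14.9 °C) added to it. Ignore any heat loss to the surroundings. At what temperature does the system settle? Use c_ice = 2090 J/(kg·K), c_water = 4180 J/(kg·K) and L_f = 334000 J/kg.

T_f ≈ 29.9 °C

Setting the total heat transfer to zero:
warm ice to 0 °C: 0.0946×2090×(0 − (-14.9)) = 2945.9; latent heat to melt: 0.0946×334000 = 31596; warm the meltwater: 395.43 T; water cools: 0.864×4180×(T − 42.7) = 3611.5(T − 42.7)
4006.9 T = 154212 − 34542 = 119670
T ≈ 29.87 °C (positive, so assuming full melt was valid).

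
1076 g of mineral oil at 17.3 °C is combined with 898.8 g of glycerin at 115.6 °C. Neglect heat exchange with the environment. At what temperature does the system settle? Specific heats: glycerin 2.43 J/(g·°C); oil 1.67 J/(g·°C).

T_f ≈ 71.2 °C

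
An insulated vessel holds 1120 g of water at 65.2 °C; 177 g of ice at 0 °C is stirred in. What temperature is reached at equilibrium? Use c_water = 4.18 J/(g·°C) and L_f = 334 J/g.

T_f ≈ 45.4 °C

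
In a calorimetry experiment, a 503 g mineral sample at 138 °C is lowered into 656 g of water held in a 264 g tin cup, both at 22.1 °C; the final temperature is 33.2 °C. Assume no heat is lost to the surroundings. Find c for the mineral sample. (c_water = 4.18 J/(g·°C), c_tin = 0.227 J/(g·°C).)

c ≈ 0.59 J/(g·°C)

Let T be the final temperature. ΣQ_i = 0:
503·c·(33.2 − 138) + 656·4.18·(33.2 − 22.1) + 264·0.227·(33.2 − 22.1) = 0
-52714 c = -31102
c = -31102/-52714 ≈ 0.59 J/(g·°C)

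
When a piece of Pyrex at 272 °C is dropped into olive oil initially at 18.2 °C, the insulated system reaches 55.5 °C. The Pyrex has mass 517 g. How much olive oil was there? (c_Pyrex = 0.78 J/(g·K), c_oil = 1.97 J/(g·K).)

m ≈ 1190 g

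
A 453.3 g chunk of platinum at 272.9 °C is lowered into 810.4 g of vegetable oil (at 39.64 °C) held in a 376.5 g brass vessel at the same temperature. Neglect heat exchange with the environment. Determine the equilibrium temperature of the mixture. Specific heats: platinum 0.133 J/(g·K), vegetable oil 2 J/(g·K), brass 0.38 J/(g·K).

T_f ≈ 47.3 °C

T_f = Σ m_i c_i T_i / Σ m_i c_i:
T_f = (60.29*272.9 + 1620.8*39.64 + 143.07*39.64) / (60.29 + 1620.8 + 143.07)
    = 86373 / 1824.2 ≈ 47.35 °C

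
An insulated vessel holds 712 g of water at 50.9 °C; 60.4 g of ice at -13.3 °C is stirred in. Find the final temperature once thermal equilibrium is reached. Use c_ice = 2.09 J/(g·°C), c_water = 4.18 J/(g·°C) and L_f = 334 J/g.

Net heat exchanged in the isolated system is zero:
ice -13.3→0 °C: 60.4×2.09×13.3 = 1678.9
  fusion: m_ice L_f = 60.4×334 = 20174
  meltwater 0→T: 60.4×4.18×T = 252.47 T
  water: 2976.2(T − 50.9)
3228.6 T = 151487 − 21853 = 129634
T ≈ 40.15 °C. Since T > 0 °C, the all-ice-melts assumption holds.

T_f ≈ 40.2 °C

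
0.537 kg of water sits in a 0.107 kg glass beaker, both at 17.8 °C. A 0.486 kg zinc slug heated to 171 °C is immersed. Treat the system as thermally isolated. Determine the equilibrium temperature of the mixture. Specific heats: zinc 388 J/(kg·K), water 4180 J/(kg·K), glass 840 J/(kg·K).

T_f ≈ 29.2 °C

Setting the total heat transfer to zero:
0.486·388·(T − 171) + 0.537·4180·(T − 17.8) + 0.107·840·(T − 17.8) = 0
(188.57 + 2244.7 + 89.88) T = 188.57·171 + 2244.7·17.8 + 89.88·17.8
T ≈ 29.25 °C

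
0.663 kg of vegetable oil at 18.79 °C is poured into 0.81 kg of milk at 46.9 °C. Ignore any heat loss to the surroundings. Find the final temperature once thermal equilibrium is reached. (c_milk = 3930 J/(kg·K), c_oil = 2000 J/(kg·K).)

Heat lost by the milk equals heat gained by the oil:
0.81×3930×(46.9 − T) = 0.663×2000×(T − 18.79)
3183.3(46.9 − T) = 1326(T − 18.79)
4509.3 T = 174212  ⇒  T ≈ 38.63 °C

T_f ≈ 38.6 °C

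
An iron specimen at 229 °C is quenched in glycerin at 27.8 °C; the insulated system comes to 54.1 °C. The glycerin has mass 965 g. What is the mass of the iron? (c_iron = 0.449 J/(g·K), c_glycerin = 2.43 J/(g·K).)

|Q_iron| = |Q_glycerin|:
m·0.449·(229 − 54.1) = 965·2.43·(54.1 − 27.8)
78.53 m = 61672  ⇒  m ≈ 785.3 g

m ≈ 785 g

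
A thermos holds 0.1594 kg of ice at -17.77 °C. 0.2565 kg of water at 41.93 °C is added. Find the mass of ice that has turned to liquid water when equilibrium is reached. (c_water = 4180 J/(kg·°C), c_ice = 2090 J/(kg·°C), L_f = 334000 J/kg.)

Cooling the water to 0 °C releases 0.2565·4180·41.93 = 44956 J.
Of that, 0.1594·2090·17.77 = 5920 J goes to bring the ice to 0 °C, leaving 39036 J.
Fully melting the ice requires m_ice L_f = 0.1594·334000 = 53240 J.
39036 J < 53240 J, so only part of the ice melts and the system sits at 0 °C.
m_melt = 39036 / L_f = 0.1169 kg.

m_melted ≈ 0.117 kg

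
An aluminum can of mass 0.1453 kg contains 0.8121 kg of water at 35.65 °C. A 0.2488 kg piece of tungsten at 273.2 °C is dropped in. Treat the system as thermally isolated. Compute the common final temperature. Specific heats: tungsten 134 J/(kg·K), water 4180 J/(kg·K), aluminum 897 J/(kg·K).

T_f ≈ 37.9 °C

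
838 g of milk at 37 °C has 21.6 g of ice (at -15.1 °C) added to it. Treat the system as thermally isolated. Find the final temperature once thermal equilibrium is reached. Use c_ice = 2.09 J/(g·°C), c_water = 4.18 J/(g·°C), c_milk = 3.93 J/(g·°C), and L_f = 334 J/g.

Sum of m c ΔT and latent-heat terms is zero:
warm ice to 0 °C: 21.6·2.09·(0 − (-15.1)) = 681.67; melt ice: 21.6·334 = 7214.4; warm the meltwater: 90.29 T; milk cools: 838·3.93·(T − 37) = 3293.3(T − 37)
3383.6 T = 121854 − 7896.1 = 113958
T ≈ 33.68 °C (positive, so assuming full melt was valid).

T_f ≈ 33.7 °C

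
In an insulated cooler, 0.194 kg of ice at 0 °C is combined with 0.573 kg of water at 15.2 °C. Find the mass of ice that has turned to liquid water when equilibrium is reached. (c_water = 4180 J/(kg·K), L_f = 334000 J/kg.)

Cooling the water to 0 °C releases 0.573×4180×15.2 = 36406 J.
Melting all 0.194 kg of ice would need 0.194×334000 = 64796 J.
Since 36406 < 64796 J, not all the ice melts; equilibrium is at 0 °C.
m_melted×334000 = 36406  ⇒  m_melted ≈ 0.109 kg.

m_melted ≈ 0.109 kg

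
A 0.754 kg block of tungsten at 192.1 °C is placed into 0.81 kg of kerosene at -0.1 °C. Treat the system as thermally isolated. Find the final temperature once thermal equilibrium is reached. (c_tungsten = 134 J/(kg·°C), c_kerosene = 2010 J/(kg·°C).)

T_f ≈ 11.1 °C

Heat gained plus heat lost sum to zero:
0.754×134×(T − 192.1) + 0.81×2010×(T − (-0.1)) = 0
101.04(T − 192.1) + 1628.1(T − (-0.1)) = 0
(101.04 + 1628.1) T = 101.04×192.1 + 1628.1×(-0.1)
T ≈ 11.13 °C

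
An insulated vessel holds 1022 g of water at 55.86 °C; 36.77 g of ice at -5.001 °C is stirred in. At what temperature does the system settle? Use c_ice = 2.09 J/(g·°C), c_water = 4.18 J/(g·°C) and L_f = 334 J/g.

Heat gained plus heat lost sum to zero:
warm ice to 0 °C: 36.77·2.09·(0 − (-5.001)) = 384.32
  fusion: m_ice L_f = 36.77·334 = 12281
  meltwater 0→T: 36.77·4.18·T = 153.7 T
  water: 4272(T − 55.86)
4425.7 T = 238632 − 12666 = 225966
T ≈ 51.06 °C — above 0 °C, consistent with complete melting.

T_f ≈ 51.1 °C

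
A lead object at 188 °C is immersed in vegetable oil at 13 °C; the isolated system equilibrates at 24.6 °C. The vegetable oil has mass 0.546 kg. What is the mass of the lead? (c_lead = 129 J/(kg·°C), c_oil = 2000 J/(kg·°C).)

m ≈ 0.601 kg

|Q_lead| = |Q_oil|:
m·129·(188 − 24.6) = 0.546·2000·(24.6 − 13)
21079 m = 12667  ⇒  m ≈ 0.601 kg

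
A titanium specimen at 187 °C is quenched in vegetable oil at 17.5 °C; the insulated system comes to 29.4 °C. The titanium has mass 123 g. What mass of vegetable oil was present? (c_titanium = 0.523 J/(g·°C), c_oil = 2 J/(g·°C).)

|Q_titanium| = |Q_oil|:
123×0.523×(187 − 29.4) = m×2×(29.4 − 17.5)
23.8 m = 10138  ⇒  m ≈ 426 g

m ≈ 426 g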